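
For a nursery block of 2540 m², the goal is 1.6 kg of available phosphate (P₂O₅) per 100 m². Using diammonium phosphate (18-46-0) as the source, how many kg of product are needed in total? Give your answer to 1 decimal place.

Product per 100 m² = 1.6 / 46% = 3.47826 kg.
Total product = 3.47826 × 2540 / 100 = 88.3478 kg.

88.3 kg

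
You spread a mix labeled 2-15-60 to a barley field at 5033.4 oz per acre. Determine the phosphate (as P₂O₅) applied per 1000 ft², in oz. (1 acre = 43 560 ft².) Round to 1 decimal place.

P₂O₅ per acre = 5033.4 × 15% = 755.01 oz.
Convert to per 1000 ft²: 755.01 × 0.0229568 = 17.3326 oz.

17.3 oz P₂O₅ per thousand sq ft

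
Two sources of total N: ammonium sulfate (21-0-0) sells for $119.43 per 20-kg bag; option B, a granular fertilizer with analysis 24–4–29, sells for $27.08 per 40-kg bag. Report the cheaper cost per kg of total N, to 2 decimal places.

$2.82 per kg N (option B)

ammonium sulfate: N per bag = 20 × 21% = 4.2 kg; cost = 119.43 / 4.2 = $28.4357/kg N.
option B: N per bag = 40 × 24% = 9.6 kg; cost = 27.08 / 9.6 = $2.8208/kg N.
option B is cheaper.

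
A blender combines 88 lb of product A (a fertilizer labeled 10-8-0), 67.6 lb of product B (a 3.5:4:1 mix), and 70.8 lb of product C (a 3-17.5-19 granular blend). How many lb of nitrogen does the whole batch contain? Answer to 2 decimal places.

N mass = 10%×88 + 3.5%×67.6 + 3%×70.8 = 13.29 lb.

13.29 lb N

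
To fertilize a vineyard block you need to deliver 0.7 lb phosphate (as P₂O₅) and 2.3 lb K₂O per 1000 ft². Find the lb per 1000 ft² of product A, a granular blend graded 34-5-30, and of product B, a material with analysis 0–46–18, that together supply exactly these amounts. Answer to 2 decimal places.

7.22 lb product A, 0.74 lb product B

Let a = lb of product A, b = lb of product B (per 1000 ft²).
P₂O₅: 0.05·a + 0.46·b = 0.7
K₂O: 0.3·a + 0.18·b = 2.3
From row1: a = (0.7 − 0.46·b) / 0.05.
Into row2: 0.3·(0.7 − 0.46·b)/0.05 + 0.18·b = 2.3 → b = 0.736434, a = 7.22481.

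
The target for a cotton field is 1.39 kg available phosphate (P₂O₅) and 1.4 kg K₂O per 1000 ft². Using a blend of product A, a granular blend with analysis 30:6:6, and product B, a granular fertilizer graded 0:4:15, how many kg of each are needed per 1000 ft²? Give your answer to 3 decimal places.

With a, b = kg per 1000 ft² of product A and product B:
P₂O₅: 0.06·a + 0.04·b = 1.39
K₂O: 0.06·a + 0.15·b = 1.4
Eliminate b: (row1) − 0.04/0.15·(row2) → 0.044·a = 1.01667, so a = 23.1061.
Then b = (1.4 − 0.06·23.1061) / 0.15 = 0.0909091.

23.106 kg product A, 0.091 kg product B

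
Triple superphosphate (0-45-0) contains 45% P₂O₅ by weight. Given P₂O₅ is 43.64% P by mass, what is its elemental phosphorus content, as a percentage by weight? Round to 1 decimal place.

%P = 45 × 0.4364 = 19.638%.

19.6% P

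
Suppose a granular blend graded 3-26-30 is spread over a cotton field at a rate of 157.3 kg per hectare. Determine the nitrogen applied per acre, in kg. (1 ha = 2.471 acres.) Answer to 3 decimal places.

nitrogen per hectare = 157.3 × 3% = 4.719 kg.
Convert to per acre: 4.719 × 0.404694 = 1.90975 kg.

1.910 kg N per acre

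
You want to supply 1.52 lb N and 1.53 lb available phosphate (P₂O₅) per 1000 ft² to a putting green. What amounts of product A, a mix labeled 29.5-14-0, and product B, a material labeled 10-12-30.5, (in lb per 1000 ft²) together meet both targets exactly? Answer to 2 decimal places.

1.37 lb product A, 11.15 lb product B

Let a = lb of product A, b = lb of product B (per 1000 ft²).
N: 0.295·a + 0.1·b = 1.52
P₂O₅: 0.14·a + 0.12·b = 1.53
Eliminate a: (row1) − 0.295/0.14·(row2) → -0.152857·b = -1.70393, so b = 11.1472.
Back-substitute: a = (1.52 − 0.1·11.1472) / 0.295 = 1.37383.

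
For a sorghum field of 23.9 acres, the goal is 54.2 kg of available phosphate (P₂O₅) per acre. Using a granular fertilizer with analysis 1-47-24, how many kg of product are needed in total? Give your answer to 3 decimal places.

Product per acre = 54.2 / 47% = 115.319 kg.
Total product = 115.319 × 23.9 = 2756.1277 kg.

2756.128 kg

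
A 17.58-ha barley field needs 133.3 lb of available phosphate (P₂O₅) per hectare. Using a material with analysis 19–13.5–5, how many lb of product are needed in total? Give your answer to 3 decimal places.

17358.622 lb

Product per hectare = 133.3 / 13.5% = 987.407 lb.
Total product = 987.407 × 17.58 = 17358.6222 lb.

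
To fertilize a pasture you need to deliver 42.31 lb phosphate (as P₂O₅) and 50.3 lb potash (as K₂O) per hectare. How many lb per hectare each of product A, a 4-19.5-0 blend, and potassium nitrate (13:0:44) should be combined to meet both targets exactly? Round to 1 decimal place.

217.0 lb product A, 114.3 lb potassium nitrate

With a, b = lb per hectare of product A and potassium nitrate:
P₂O₅: 0.195·a + 0·b = 42.31
K₂O: 0·a + 0.44·b = 50.3
Solving simultaneously: a = 216.974, b = 114.318.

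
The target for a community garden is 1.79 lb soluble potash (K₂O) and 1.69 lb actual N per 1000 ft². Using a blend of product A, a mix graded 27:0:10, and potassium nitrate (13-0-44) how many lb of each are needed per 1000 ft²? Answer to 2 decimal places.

Let a = lb of product A, b = lb of potassium nitrate (per 1000 ft²).
K₂O: 0.1·a + 0.44·b = 1.79
N: 0.27·a + 0.13·b = 1.69
From row1: a = (1.79 − 0.44·b) / 0.1.
Into row2: 0.27·(1.79 − 0.44·b)/0.1 + 0.13·b = 1.69 → b = 2.9707, a = 4.82892.

4.83 lb product A, 2.97 lb potassium nitrate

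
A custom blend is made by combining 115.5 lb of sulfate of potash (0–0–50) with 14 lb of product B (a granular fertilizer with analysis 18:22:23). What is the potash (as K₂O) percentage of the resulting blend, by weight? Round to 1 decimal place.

Total mass = 115.5 + 14 = 129.5 lb.
K₂O mass = 50%×115.5 + 23%×14 = 60.97 lb.
% K₂O = 60.97 / 129.5 = 47.0811%.

47.1% K₂O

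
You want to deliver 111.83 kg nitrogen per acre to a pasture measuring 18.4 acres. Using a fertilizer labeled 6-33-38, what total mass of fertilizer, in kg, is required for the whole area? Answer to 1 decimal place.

34294.5 kg

Product per acre = 111.83 / 6% = 1863.83 kg.
Total product = 1863.83 × 18.4 = 34294.53 kg.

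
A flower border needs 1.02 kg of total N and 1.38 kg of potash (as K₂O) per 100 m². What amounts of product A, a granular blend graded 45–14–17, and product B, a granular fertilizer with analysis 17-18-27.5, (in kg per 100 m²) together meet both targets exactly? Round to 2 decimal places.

0.48 kg product A, 4.72 kg product B

Per-100 m² balance (a = product A, b = product B):
N: 0.45·a + 0.17·b = 1.02
K₂O: 0.17·a + 0.275·b = 1.38
Solving simultaneously: a = 0.483922, b = 4.71903.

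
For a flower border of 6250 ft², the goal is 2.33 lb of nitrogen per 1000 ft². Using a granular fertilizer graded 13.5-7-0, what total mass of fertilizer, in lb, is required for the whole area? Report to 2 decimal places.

107.87 lb

Product per 1000 ft² = 2.33 / 13.5% = 17.2593 lb.
Total product = 17.2593 × 6250 / 1000 = 107.8704 lb.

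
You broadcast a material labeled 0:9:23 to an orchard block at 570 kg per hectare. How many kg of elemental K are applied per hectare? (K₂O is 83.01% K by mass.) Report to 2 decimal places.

108.83 kg K per hectare

K₂O per hectare = 570 × 23% = 131.1 kg.
Elemental K = 131.1 × 0.8301 = 108.826 kg per hectare.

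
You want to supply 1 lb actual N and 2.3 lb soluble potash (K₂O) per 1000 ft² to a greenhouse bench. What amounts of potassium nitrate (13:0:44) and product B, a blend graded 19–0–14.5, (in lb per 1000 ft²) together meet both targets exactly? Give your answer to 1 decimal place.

4.5 lb potassium nitrate, 2.2 lb product B

Let a = lb of potassium nitrate, b = lb of product B (per 1000 ft²).
N: 0.13·a + 0.19·b = 1
K₂O: 0.44·a + 0.145·b = 2.3
From row1: a = (1 − 0.19·b) / 0.13.
Into row2: 0.44·(1 − 0.19·b)/0.13 + 0.145·b = 2.3 → b = 2.17761, a = 4.50965.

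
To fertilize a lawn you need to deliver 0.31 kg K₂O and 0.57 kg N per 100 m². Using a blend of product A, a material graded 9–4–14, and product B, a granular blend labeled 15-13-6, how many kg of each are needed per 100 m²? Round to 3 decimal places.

Let a = kg of product A, b = kg of product B (per 100 m²).
K₂O: 0.14·a + 0.06·b = 0.31
N: 0.09·a + 0.15·b = 0.57
From row1: a = (0.31 − 0.06·b) / 0.14.
Into row2: 0.09·(0.31 − 0.06·b)/0.14 + 0.15·b = 0.57 → b = 3.32692, a = 0.788462.

0.788 kg product A, 3.327 kg product B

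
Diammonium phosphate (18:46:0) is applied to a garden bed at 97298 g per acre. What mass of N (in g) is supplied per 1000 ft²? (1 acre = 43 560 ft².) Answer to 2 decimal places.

nitrogen per acre = 97298 × 18% = 17513.6 g.
Convert to per 1000 ft²: 17513.6 × 0.0229568 = 402.058 g.

402.06 g N per thousand sq ft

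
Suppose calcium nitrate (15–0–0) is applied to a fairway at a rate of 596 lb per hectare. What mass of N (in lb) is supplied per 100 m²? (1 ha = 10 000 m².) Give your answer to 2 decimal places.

nitrogen per hectare = 596 × 15% = 89.4 lb.
Convert to per 100 m²: 89.4 × 0.01 = 0.894 lb.

0.89 lb N per hundred sq m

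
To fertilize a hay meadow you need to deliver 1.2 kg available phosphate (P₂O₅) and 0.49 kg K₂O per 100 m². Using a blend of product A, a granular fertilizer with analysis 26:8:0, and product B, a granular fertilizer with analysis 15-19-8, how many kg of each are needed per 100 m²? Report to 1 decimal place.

0.5 kg product A, 6.1 kg product B

Let a = kg of product A, b = kg of product B (per 100 m²).
P₂O₅: 0.08·a + 0.19·b = 1.2
K₂O: 0·a + 0.08·b = 0.49
Solving simultaneously: a = 0.453125, b = 6.125.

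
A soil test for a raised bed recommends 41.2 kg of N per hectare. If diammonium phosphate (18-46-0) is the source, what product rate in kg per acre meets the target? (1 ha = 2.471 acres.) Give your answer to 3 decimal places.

Product per hectare = 41.2 / 18% = 228.889 kg.
Convert to per acre: 228.889 × 0.404694 = 92.6301 kg.

92.630 kg of product per acre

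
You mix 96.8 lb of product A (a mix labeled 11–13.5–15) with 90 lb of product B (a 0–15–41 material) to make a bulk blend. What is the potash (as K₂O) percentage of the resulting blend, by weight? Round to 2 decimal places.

Total mass = 96.8 + 90 = 186.8 lb.
K₂O mass = 15%×96.8 + 41%×90 = 51.42 lb.
% K₂O = 51.42 / 186.8 = 27.5268%.

27.53% K₂O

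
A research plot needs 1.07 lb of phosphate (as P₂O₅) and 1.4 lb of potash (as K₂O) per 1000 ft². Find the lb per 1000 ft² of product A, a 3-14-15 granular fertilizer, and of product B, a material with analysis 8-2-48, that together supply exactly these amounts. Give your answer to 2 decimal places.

7.56 lb product A, 0.55 lb product B

Per-1000 ft² balance (a = product A, b = product B):
P₂O₅: 0.14·a + 0.02·b = 1.07
K₂O: 0.15·a + 0.48·b = 1.4
Eliminate b: (row1) − 0.02/0.48·(row2) → 0.13375·a = 1.01167, so a = 7.56386.
Then b = (1.4 − 0.15·7.56386) / 0.48 = 0.55296.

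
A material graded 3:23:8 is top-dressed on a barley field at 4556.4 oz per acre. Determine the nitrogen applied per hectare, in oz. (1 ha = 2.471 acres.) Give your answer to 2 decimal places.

337.77 oz N per hectare

nitrogen per acre = 4556.4 × 3% = 136.692 oz.
Convert to per hectare: 136.692 × 2.471 = 337.766 oz.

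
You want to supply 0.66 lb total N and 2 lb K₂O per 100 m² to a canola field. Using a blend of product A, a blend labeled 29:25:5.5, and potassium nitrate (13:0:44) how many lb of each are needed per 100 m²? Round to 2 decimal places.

0.25 lb product A, 4.51 lb potassium nitrate

With a, b = lb per 100 m² of product A and potassium nitrate:
N: 0.29·a + 0.13·b = 0.66
K₂O: 0.055·a + 0.44·b = 2
From row1: a = (0.66 − 0.13·b) / 0.29.
Into row2: 0.055·(0.66 − 0.13·b)/0.29 + 0.44·b = 2 → b = 4.51391, a = 0.252387.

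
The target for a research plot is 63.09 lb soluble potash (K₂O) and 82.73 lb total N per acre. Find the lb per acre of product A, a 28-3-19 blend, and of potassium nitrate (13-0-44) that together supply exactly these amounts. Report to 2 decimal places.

Per-acre balance (a = product A, b = potassium nitrate):
K₂O: 0.19·a + 0.44·b = 63.09
N: 0.28·a + 0.13·b = 82.73
From row1: a = (63.09 − 0.44·b) / 0.19.
Into row2: 0.28·(63.09 − 0.44·b)/0.19 + 0.13·b = 82.73 → b = 19.7614, a = 286.289.

286.29 lb product A, 19.76 lb potassium nitrate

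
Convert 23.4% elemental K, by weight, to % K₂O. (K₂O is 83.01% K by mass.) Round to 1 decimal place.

%K₂O = 23.4 / 0.8301 = 28.1894%.

28.2% K₂O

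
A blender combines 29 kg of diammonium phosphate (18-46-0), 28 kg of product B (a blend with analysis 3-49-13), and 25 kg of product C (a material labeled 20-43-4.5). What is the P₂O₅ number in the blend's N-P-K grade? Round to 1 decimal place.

46.1% P₂O₅

Total mass = 29 + 28 + 25 = 82 kg.
P₂O₅ mass = 46%×29 + 49%×28 + 43%×25 = 37.81 kg.
% P₂O₅ = 37.81 / 82 = 46.1098%.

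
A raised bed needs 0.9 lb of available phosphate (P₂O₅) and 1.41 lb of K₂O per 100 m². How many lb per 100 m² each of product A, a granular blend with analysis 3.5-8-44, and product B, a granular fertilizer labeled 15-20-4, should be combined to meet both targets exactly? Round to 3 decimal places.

With a, b = lb per 100 m² of product A and product B:
P₂O₅: 0.08·a + 0.2·b = 0.9
K₂O: 0.44·a + 0.04·b = 1.41
Eliminate a: (row1) − 0.08/0.44·(row2) → 0.192727·b = 0.643636, so b = 3.33962.
Back-substitute: a = (0.9 − 0.2·3.33962) / 0.08 = 2.90094.

2.901 lb product A, 3.340 lb product B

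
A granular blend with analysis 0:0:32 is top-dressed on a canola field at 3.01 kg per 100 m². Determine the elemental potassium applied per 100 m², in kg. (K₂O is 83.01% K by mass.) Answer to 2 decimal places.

0.80 kg K per hundred sq m

K₂O per 100 m² = 3.01 × 32% = 0.9632 kg.
Elemental K = 0.9632 × 0.8301 = 0.799552 kg per 100 m².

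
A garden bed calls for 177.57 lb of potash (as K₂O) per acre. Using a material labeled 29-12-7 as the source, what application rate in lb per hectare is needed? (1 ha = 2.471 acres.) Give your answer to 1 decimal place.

6268.2 lb of product per hectare

Product per acre = 177.57 / 7% = 2536.71 lb.
Convert to per hectare: 2536.71 × 2.471 = 6268.22 lb.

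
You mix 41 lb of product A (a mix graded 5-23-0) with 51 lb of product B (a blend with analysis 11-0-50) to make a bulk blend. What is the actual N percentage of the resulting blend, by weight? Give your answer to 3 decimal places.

Total mass = 41 + 51 = 92 lb.
N mass = 5%×41 + 11%×51 = 7.66 lb.
% N = 7.66 / 92 = 8.32609%.

8.326% N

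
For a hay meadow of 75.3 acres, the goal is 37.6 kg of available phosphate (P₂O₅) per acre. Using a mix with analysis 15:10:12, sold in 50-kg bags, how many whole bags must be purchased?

567 bags

Product per acre = 37.6 / 10% = 376 kg.
Total product = 376 × 75.3 = 28312.8 kg.
Bags = ⌈28312.8 / 50⌉ = 567.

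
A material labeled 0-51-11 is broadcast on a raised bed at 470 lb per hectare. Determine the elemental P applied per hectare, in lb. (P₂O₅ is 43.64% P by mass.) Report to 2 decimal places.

104.61 lb P per hectare

P₂O₅ per hectare = 470 × 51% = 239.7 lb.
Elemental P = 239.7 × 0.4364 = 104.605 lb per hectare.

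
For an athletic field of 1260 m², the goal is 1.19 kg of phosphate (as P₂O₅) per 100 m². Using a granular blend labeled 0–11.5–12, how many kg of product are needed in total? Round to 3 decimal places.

Product per 100 m² = 1.19 / 11.5% = 10.3478 kg.
Total product = 10.3478 × 1260 / 100 = 130.3826 kg.

130.383 kg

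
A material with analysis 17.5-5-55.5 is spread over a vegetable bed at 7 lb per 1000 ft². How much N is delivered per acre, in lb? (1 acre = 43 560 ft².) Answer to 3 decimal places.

nitrogen per 1000 ft² = 7 × 17.5% = 1.225 lb.
Convert to per acre: 1.225 × 43.56 = 53.361 lb.

53.361 lb N per acre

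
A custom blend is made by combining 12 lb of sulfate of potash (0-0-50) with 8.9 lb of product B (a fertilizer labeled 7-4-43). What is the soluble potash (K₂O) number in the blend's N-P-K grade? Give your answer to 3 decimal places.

Total mass = 12 + 8.9 = 20.9 lb.
K₂O mass = 50%×12 + 43%×8.9 = 9.827 lb.
% K₂O = 9.827 / 20.9 = 47.0191%.

47.019% K₂O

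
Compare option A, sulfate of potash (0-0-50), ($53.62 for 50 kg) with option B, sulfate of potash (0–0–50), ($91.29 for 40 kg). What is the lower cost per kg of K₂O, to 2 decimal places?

$2.14 per kg K₂O (option A)

option A: K₂O per bag = 50 × 50% = 25 kg; cost = 53.62 / 25 = $2.1448/kg K₂O.
option B: K₂O per bag = 40 × 50% = 20 kg; cost = 91.29 / 20 = $4.5645/kg K₂O.
option A is cheaper.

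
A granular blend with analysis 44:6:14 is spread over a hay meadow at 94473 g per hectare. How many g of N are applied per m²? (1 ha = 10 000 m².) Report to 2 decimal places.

4.16 g N per sq m

nitrogen per hectare = 94473 × 44% = 41568.1 g.
Convert to per m²: 41568.1 × 0.0001 = 4.15681 g.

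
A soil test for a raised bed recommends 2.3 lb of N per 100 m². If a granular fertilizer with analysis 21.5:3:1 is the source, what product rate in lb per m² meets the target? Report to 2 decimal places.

0.11 lb of product per sq m

Product per 100 m² = 2.3 / 21.5% = 10.6977 lb.
Convert to per m²: 10.6977 × 0.01 = 0.106977 lb.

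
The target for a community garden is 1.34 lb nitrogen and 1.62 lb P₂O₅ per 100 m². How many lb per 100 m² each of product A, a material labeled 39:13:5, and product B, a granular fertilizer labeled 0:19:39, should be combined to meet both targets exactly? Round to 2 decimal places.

Let a = lb of product A, b = lb of product B (per 100 m²).
N: 0.39·a + 0·b = 1.34
P₂O₅: 0.13·a + 0.19·b = 1.62
Eliminate a: (row1) − 0.39/0.13·(row2) → -0.57·b = -3.52, so b = 6.17544.
Back-substitute: a = (1.34 − 0·6.17544) / 0.39 = 3.4359.

3.44 lb product A, 6.18 lb product B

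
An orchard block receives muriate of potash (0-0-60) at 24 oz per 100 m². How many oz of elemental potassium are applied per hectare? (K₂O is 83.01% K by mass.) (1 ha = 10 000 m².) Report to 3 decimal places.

1195.344 oz K per hectare

K₂O per 100 m² = 24 × 60% = 14.4 oz.
Elemental K = 14.4 × 0.8301 = 11.9534 oz per 100 m².
Convert to per hectare: 11.9534 × 100 = 1195.344 oz.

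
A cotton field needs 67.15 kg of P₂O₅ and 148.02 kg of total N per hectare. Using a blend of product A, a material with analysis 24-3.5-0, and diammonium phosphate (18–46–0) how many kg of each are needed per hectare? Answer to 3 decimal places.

With a, b = kg per hectare of product A and diammonium phosphate:
P₂O₅: 0.035·a + 0.46·b = 67.15
N: 0.24·a + 0.18·b = 148.02
Eliminate a: (row1) − 0.035/0.24·(row2) → 0.43375·b = 45.5637, so b = 105.0461.
Back-substitute: a = (67.15 − 0.46·105.0461) / 0.035 = 537.9654.

537.965 kg product A, 105.046 kg diammonium phosphate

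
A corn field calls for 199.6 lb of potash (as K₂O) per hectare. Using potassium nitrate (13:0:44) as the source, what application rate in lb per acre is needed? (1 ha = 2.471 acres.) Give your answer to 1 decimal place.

Product per hectare = 199.6 / 44% = 453.636 lb.
Convert to per acre: 453.636 × 0.404694 = 183.584 lb.

183.6 lb of product per acre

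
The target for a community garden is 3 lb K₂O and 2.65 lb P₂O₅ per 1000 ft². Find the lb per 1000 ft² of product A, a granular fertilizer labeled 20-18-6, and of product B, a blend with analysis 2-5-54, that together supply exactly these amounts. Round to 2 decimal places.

13.60 lb product A, 4.04 lb product B

With a, b = lb per 1000 ft² of product A and product B:
K₂O: 0.06·a + 0.54·b = 3
P₂O₅: 0.18·a + 0.05·b = 2.65
Solving simultaneously: a = 13.5987, b = 4.04459.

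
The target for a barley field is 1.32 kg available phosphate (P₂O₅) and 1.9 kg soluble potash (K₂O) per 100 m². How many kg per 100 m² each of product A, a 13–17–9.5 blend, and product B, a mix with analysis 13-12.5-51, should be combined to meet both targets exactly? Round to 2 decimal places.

With a, b = kg per 100 m² of product A and product B:
P₂O₅: 0.17·a + 0.125·b = 1.32
K₂O: 0.095·a + 0.51·b = 1.9
Solving simultaneously: a = 5.82292, b = 2.64083.

5.82 kg product A, 2.64 kg product B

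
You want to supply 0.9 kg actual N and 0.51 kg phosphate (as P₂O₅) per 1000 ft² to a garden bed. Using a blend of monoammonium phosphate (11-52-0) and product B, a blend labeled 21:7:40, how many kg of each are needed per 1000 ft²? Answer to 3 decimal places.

Let a = kg of monoammonium phosphate, b = kg of product B (per 1000 ft²).
N: 0.11·a + 0.21·b = 0.9
P₂O₅: 0.52·a + 0.07·b = 0.51
From row1: a = (0.9 − 0.21·b) / 0.11.
Into row2: 0.52·(0.9 − 0.21·b)/0.11 + 0.07·b = 0.51 → b = 4.05813, a = 0.434483.

0.434 kg monoammonium phosphate, 4.058 kg product B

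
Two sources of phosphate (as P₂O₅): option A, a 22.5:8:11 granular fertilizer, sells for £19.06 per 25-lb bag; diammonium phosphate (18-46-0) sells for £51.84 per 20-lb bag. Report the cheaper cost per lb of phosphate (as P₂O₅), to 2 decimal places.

£5.63 per lb P₂O₅ (diammonium phosphate)

option A: P₂O₅ per bag = 25 × 8% = 2 lb; cost = 19.06 / 2 = £9.5300/lb P₂O₅.
diammonium phosphate: P₂O₅ per bag = 20 × 46% = 9.2 lb; cost = 51.84 / 9.2 = £5.6348/lb P₂O₅.
diammonium phosphate is cheaper.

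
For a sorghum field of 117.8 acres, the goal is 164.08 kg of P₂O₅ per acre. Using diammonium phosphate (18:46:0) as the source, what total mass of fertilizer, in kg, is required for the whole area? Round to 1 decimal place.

42018.7 kg

Product per acre = 164.08 / 46% = 356.696 kg.
Total product = 356.696 × 117.8 = 42018.748 kg.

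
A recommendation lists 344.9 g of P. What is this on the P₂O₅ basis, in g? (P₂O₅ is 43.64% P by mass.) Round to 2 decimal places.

P₂O₅ = 344.9 / 0.4364 = 790.32997 g.

790.33 g P₂O₅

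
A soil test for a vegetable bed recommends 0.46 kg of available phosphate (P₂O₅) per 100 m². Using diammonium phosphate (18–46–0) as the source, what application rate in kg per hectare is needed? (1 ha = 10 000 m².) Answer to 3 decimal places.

100.000 kg of product per hectare

Product per 100 m² = 0.46 / 46% = 1 kg.
Convert to per hectare: 1 × 100 = 100 kg.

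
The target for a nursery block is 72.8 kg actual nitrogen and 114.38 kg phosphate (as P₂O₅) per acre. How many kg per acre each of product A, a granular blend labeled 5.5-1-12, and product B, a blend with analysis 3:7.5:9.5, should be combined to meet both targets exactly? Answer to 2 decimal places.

530.35 kg product A, 1454.35 kg product B

Let a = kg of product A, b = kg of product B (per acre).
N: 0.055·a + 0.03·b = 72.8
P₂O₅: 0.01·a + 0.075·b = 114.38
Eliminate a: (row1) − 0.055/0.01·(row2) → -0.3825·b = -556.29, so b = 1454.353.
Back-substitute: a = (72.8 − 0.03·1454.353) / 0.055 = 530.353.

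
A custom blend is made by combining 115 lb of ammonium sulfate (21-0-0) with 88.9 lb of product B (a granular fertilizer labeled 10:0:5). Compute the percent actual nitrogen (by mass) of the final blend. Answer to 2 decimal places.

Total mass = 115 + 88.9 = 203.9 lb.
N mass = 21%×115 + 10%×88.9 = 33.04 lb.
% N = 33.04 / 203.9 = 16.204%.

16.20% N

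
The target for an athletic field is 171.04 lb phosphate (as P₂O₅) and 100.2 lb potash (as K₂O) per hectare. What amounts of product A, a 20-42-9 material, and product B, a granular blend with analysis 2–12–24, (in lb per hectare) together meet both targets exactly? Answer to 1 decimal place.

322.5 lb product A, 296.6 lb product B

With a, b = lb per hectare of product A and product B:
P₂O₅: 0.42·a + 0.12·b = 171.04
K₂O: 0.09·a + 0.24·b = 100.2
Eliminate b: (row1) − 0.12/0.24·(row2) → 0.375·a = 120.94, so a = 322.507.
Then b = (100.2 − 0.09·322.507) / 0.24 = 296.56.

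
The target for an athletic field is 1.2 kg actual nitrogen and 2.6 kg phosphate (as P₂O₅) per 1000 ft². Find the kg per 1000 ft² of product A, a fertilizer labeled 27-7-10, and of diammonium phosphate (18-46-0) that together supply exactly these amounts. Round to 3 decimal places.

With a, b = kg per 1000 ft² of product A and diammonium phosphate:
N: 0.27·a + 0.18·b = 1.2
P₂O₅: 0.07·a + 0.46·b = 2.6
Eliminate b: (row1) − 0.18/0.46·(row2) → 0.242609·a = 0.182609, so a = 0.752688.
Then b = (2.6 − 0.07·0.752688) / 0.46 = 5.53763.

0.753 kg product A, 5.538 kg diammonium phosphate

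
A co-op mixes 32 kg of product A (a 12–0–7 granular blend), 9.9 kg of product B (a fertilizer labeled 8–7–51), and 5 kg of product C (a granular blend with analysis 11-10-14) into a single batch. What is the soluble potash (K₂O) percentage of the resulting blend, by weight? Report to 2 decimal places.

17.03% K₂O

Total mass = 32 + 9.9 + 5 = 46.9 kg.
K₂O mass = 7%×32 + 51%×9.9 + 14%×5 = 7.989 kg.
% K₂O = 7.989 / 46.9 = 17.0341%.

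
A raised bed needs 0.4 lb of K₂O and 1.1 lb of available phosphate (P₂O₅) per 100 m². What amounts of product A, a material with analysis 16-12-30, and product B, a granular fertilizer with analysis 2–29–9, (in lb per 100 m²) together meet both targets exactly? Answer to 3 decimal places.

0.223 lb product A, 3.701 lb product B

Let a = lb of product A, b = lb of product B (per 100 m²).
K₂O: 0.3·a + 0.09·b = 0.4
P₂O₅: 0.12·a + 0.29·b = 1.1
Eliminate a: (row1) − 0.3/0.12·(row2) → -0.635·b = -2.35, so b = 3.70079.
Back-substitute: a = (0.4 − 0.09·3.70079) / 0.3 = 0.223097.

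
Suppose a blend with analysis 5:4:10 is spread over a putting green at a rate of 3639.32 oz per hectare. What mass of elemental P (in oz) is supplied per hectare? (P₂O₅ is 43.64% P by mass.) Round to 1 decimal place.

P₂O₅ per hectare = 3639.32 × 4% = 145.573 oz.
Elemental P = 145.573 × 0.4364 = 63.528 oz per hectare.

63.5 oz P per hectare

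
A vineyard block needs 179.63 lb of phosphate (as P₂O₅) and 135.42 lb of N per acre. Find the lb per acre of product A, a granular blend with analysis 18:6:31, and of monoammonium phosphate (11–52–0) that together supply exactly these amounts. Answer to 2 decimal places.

582.29 lb product A, 278.26 lb monoammonium phosphate

With a, b = lb per acre of product A and monoammonium phosphate:
P₂O₅: 0.06·a + 0.52·b = 179.63
N: 0.18·a + 0.11·b = 135.42
Eliminate b: (row1) − 0.52/0.11·(row2) → -0.790909·a = -460.537, so a = 582.289.
Then b = (135.42 − 0.18·582.289) / 0.11 = 278.255.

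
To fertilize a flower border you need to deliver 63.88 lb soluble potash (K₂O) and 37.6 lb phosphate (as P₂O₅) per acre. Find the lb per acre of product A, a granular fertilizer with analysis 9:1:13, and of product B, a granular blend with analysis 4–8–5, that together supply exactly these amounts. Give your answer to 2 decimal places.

Per-acre balance (a = product A, b = product B):
K₂O: 0.13·a + 0.05·b = 63.88
P₂O₅: 0.01·a + 0.08·b = 37.6
Eliminate b: (row1) − 0.05/0.08·(row2) → 0.12375·a = 40.38, so a = 326.303.
Then b = (37.6 − 0.01·326.303) / 0.08 = 429.212.

326.30 lb product A, 429.21 lb product B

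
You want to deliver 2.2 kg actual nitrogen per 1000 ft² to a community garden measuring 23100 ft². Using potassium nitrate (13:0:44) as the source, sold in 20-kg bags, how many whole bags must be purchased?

Product per 1000 ft² = 2.2 / 13% = 16.9231 kg.
Total product = 16.9231 × 23100 / 1000 = 390.923 kg.
Bags = ⌈390.923 / 20⌉ = 20.

20 bags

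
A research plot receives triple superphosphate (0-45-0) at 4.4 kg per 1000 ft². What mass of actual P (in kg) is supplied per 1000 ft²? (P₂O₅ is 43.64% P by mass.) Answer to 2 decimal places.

P₂O₅ per 1000 ft² = 4.4 × 45% = 1.98 kg.
Elemental P = 1.98 × 0.4364 = 0.864072 kg per 1000 ft².

0.86 kg P per thousand sq ft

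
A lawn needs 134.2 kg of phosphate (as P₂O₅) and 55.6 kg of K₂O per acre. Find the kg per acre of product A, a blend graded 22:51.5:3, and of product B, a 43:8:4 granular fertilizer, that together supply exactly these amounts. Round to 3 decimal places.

With a, b = kg per acre of product A and product B:
P₂O₅: 0.515·a + 0.08·b = 134.2
K₂O: 0.03·a + 0.04·b = 55.6
Eliminate b: (row1) − 0.08/0.04·(row2) → 0.455·a = 23, so a = 50.54945.
Then b = (55.6 − 0.03·50.54945) / 0.04 = 1352.0879.

50.549 kg product A, 1352.088 kg product B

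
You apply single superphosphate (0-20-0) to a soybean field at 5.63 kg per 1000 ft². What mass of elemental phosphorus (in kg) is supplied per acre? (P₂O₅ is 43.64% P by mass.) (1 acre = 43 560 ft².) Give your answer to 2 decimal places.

P₂O₅ per 1000 ft² = 5.63 × 20% = 1.126 kg.
Elemental P = 1.126 × 0.4364 = 0.491386 kg per 1000 ft².
Convert to per acre: 0.491386 × 43.56 = 21.4048 kg.

21.40 kg P per acre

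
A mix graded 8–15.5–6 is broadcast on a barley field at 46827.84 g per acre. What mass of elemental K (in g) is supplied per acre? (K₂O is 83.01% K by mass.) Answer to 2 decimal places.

K₂O per acre = 46827.84 × 6% = 2809.67 g.
Elemental K = 2809.67 × 0.8301 = 2332.307 g per acre.

2332.31 g K per acre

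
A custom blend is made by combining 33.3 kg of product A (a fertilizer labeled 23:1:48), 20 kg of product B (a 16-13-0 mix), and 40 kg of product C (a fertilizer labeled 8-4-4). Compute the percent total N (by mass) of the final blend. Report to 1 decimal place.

Total mass = 33.3 + 20 + 40 = 93.3 kg.
N mass = 23%×33.3 + 16%×20 + 8%×40 = 14.059 kg.
% N = 14.059 / 93.3 = 15.0686%.

15.1% N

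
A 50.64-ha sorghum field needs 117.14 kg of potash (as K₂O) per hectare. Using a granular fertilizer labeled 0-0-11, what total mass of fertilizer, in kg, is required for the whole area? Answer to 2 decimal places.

53927.00 kg

Product per hectare = 117.14 / 11% = 1064.91 kg.
Total product = 1064.91 × 50.64 = 53926.996 kg.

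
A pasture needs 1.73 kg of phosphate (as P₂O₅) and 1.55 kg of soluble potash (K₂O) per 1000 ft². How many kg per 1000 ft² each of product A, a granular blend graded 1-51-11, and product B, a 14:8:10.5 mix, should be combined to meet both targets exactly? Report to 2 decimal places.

With a, b = kg per 1000 ft² of product A and product B:
P₂O₅: 0.51·a + 0.08·b = 1.73
K₂O: 0.11·a + 0.105·b = 1.55
From row1: a = (1.73 − 0.08·b) / 0.51.
Into row2: 0.11·(1.73 − 0.08·b)/0.51 + 0.105·b = 1.55 → b = 13.4123, a = 1.28827.

1.29 kg product A, 13.41 kg product B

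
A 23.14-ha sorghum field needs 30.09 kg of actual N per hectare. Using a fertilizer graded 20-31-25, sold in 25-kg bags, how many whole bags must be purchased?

140 bags

Product per hectare = 30.09 / 20% = 150.45 kg.
Total product = 150.45 × 23.14 = 3481.41 kg.
Bags = ⌈3481.41 / 25⌉ = 140.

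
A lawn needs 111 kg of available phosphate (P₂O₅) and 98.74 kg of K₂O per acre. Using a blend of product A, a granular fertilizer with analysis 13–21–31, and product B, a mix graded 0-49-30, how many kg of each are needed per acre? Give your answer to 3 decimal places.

169.658 kg product A, 153.820 kg product B

Let a = kg of product A, b = kg of product B (per acre).
P₂O₅: 0.21·a + 0.49·b = 111
K₂O: 0.31·a + 0.3·b = 98.74
Solving simultaneously: a = 169.65804, b = 153.82002.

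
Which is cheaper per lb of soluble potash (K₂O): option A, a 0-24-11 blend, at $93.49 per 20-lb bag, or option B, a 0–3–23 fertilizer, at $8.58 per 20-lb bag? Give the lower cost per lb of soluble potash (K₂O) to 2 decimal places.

$1.87 per lb K₂O (option B)

option A: K₂O per bag = 20 × 11% = 2.2 lb; cost = 93.49 / 2.2 = $42.4955/lb K₂O.
option B: K₂O per bag = 20 × 23% = 4.6 lb; cost = 8.58 / 4.6 = $1.8652/lb K₂O.
option B is cheaper.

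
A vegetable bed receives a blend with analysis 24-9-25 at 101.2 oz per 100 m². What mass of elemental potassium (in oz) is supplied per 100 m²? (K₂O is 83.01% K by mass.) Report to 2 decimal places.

21.00 oz K per hundred sq m

K₂O per 100 m² = 101.2 × 25% = 25.3 oz.
Elemental K = 25.3 × 0.8301 = 21.0015 oz per 100 m².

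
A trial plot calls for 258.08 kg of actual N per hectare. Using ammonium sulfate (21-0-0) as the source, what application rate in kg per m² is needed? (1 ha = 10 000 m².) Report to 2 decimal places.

Product per hectare = 258.08 / 21% = 1228.95 kg.
Convert to per m²: 1228.95 × 0.0001 = 0.122895 kg.

0.12 kg of product per sq m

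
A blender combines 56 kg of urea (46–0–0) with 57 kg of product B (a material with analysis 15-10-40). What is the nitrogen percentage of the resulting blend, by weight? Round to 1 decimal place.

30.4% N

Total mass = 56 + 57 = 113 kg.
N mass = 46%×56 + 15%×57 = 34.31 kg.
% N = 34.31 / 113 = 30.3628%.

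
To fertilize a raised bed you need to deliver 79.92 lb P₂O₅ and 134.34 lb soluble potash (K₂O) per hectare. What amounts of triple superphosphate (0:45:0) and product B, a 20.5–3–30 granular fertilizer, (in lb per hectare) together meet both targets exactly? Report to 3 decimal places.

With a, b = lb per hectare of triple superphosphate and product B:
P₂O₅: 0.45·a + 0.03·b = 79.92
K₂O: 0·a + 0.3·b = 134.34
Solving simultaneously: a = 147.7467, b = 447.8.

147.747 lb triple superphosphate, 447.800 lb product B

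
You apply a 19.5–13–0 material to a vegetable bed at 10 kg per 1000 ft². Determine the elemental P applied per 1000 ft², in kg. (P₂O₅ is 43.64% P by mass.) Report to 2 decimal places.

P₂O₅ per 1000 ft² = 10 × 13% = 1.3 kg.
Elemental P = 1.3 × 0.4364 = 0.56732 kg per 1000 ft².

0.57 kg P per thousand sq ft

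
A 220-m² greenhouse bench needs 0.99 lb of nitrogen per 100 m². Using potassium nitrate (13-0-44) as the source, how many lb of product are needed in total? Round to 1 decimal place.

16.8 lb

Product per 100 m² = 0.99 / 13% = 7.61538 lb.
Total product = 7.61538 × 220 / 100 = 16.7538 lb.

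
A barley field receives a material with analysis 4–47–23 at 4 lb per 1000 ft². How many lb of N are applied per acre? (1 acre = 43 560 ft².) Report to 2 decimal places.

6.97 lb N per acre

nitrogen per 1000 ft² = 4 × 4% = 0.16 lb.
Convert to per acre: 0.16 × 43.56 = 6.9696 lb.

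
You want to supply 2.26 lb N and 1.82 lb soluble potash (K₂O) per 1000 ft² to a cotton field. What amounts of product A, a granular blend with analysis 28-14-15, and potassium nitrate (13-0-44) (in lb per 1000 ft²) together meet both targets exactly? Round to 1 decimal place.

Per-1000 ft² balance (a = product A, b = potassium nitrate):
N: 0.28·a + 0.13·b = 2.26
K₂O: 0.15·a + 0.44·b = 1.82
Solving simultaneously: a = 7.30762, b = 1.64513.

7.3 lb product A, 1.6 lb potassium nitrate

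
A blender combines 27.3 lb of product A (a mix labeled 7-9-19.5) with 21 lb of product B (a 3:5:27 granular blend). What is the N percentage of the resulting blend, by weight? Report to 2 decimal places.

5.26% N

Total mass = 27.3 + 21 = 48.3 lb.
N mass = 7%×27.3 + 3%×21 = 2.541 lb.
% N = 2.541 / 48.3 = 5.26087%.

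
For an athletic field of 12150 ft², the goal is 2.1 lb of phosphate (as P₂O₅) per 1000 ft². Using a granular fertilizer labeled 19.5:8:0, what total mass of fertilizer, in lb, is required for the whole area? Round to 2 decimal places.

318.94 lb

Product per 1000 ft² = 2.1 / 8% = 26.25 lb.
Total product = 26.25 × 12150 / 1000 = 318.938 lb.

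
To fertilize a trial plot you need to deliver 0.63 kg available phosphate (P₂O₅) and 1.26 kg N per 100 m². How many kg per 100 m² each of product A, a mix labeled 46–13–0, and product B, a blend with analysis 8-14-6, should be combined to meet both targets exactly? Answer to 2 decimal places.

2.33 kg product A, 2.33 kg product B

Let a = kg of product A, b = kg of product B (per 100 m²).
P₂O₅: 0.13·a + 0.14·b = 0.63
N: 0.46·a + 0.08·b = 1.26
From row1: a = (0.63 − 0.14·b) / 0.13.
Into row2: 0.46·(0.63 − 0.14·b)/0.13 + 0.08·b = 1.26 → b = 2.33333, a = 2.33333.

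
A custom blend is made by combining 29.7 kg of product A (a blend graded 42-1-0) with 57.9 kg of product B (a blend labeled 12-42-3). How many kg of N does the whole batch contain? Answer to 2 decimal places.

19.42 kg N

N mass = 42%×29.7 + 12%×57.9 = 19.422 kg.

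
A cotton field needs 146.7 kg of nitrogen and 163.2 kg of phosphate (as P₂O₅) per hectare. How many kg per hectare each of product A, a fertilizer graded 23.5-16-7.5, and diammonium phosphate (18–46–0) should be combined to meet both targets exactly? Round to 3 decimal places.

Let a = kg of product A, b = kg of diammonium phosphate (per hectare).
N: 0.235·a + 0.18·b = 146.7
P₂O₅: 0.16·a + 0.46·b = 163.2
From row1: a = (146.7 − 0.18·b) / 0.235.
Into row2: 0.16·(146.7 − 0.18·b)/0.235 + 0.46·b = 163.2 → b = 187.6419, a = 480.5296.

480.530 kg product A, 187.642 kg diammonium phosphate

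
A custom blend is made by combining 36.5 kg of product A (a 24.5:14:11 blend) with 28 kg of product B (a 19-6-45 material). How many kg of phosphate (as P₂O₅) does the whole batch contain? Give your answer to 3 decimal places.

6.790 kg P₂O₅

P₂O₅ mass = 14%×36.5 + 6%×28 = 6.79 kg.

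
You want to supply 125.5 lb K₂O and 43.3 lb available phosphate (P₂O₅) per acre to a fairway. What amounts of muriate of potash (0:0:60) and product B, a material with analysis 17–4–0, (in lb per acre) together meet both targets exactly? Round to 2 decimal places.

209.17 lb muriate of potash, 1082.50 lb product B

Per-acre balance (a = muriate of potash, b = product B):
K₂O: 0.6·a + 0·b = 125.5
P₂O₅: 0·a + 0.04·b = 43.3
Solving simultaneously: a = 209.167, b = 1082.5.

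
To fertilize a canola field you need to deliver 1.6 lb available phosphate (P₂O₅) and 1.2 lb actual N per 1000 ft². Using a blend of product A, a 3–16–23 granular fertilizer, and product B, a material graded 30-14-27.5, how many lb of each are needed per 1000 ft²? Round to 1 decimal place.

Let a = lb of product A, b = lb of product B (per 1000 ft²).
P₂O₅: 0.16·a + 0.14·b = 1.6
N: 0.03·a + 0.3·b = 1.2
Eliminate a: (row1) − 0.16/0.03·(row2) → -1.46·b = -4.8, so b = 3.28767.
Back-substitute: a = (1.6 − 0.14·3.28767) / 0.16 = 7.12329.

7.1 lb product A, 3.3 lb product B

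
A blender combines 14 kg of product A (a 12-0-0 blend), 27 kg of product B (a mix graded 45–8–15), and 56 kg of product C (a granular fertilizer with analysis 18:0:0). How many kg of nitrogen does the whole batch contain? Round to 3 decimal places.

N mass = 12%×14 + 45%×27 + 18%×56 = 23.91 kg.

23.910 kg N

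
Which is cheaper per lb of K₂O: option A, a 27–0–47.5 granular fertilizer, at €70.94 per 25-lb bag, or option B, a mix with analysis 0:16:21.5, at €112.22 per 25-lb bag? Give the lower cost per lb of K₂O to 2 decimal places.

€5.97 per lb K₂O (option A)

option A: K₂O per bag = 25 × 47.5% = 11.875 lb; cost = 70.94 / 11.875 = €5.9739/lb K₂O.
option B: K₂O per bag = 25 × 21.5% = 5.375 lb; cost = 112.22 / 5.375 = €20.8781/lb K₂O.
option A is cheaper.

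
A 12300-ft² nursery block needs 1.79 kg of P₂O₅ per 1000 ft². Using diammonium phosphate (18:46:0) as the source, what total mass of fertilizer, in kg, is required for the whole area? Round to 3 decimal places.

Product per 1000 ft² = 1.79 / 46% = 3.8913 kg.
Total product = 3.8913 × 12300 / 1000 = 47.86304 kg.

47.863 kg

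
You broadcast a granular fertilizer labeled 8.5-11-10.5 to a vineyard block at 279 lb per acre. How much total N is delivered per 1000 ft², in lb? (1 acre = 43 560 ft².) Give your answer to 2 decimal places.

0.54 lb N per thousand sq ft

nitrogen per acre = 279 × 8.5% = 23.715 lb.
Convert to per 1000 ft²: 23.715 × 0.0229568 = 0.544421 lb.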